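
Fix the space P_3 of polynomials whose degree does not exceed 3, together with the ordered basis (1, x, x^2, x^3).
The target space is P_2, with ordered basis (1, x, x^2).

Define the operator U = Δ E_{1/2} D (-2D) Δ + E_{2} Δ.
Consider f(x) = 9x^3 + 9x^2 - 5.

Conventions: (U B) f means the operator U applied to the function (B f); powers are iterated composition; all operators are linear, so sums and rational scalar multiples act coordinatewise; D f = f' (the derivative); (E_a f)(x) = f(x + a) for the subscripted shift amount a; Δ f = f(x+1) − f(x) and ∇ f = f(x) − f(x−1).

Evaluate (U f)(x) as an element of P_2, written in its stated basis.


the result is g(x) = 27x^2 + 153x + 216

Δ f = 27x^2 + 45x + 18
D Δ f = 54x + 45
(-2D) Δ f = -108x - 90
D (-2D) Δ f = -108
E_{1/2} D (-2D) Δ f = -108
Δ E_{1/2} D (-2D) Δ f = 0
Δ f = 27x^2 + 45x + 18
E_{2} Δ f = 27x^2 + 153x + 216
(Δ E_{1/2} D (-2D) Δ + E_{2} Δ) f = 27x^2 + 153x + 216


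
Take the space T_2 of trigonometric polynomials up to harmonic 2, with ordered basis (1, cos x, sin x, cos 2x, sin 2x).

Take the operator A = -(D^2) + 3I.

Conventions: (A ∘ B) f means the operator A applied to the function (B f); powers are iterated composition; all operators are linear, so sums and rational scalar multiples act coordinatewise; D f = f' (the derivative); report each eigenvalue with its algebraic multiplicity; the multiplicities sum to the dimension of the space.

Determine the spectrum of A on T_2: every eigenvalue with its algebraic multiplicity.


image of 1: 3
image of cos x: 4cos x
image of sin x: 4sin x
image of cos 2x: 7cos 2x
image of sin 2x: 7sin 2x
the matrix is diagonal; its diagonal is (3, 4, 4, 7, 7)
for a triangular matrix the eigenvalues are the diagonal entries, with algebraic multiplicity their repetition count

λ = 3 (multiplicity 1), λ = 4 (multiplicity 2), λ = 7 (multiplicity 2)


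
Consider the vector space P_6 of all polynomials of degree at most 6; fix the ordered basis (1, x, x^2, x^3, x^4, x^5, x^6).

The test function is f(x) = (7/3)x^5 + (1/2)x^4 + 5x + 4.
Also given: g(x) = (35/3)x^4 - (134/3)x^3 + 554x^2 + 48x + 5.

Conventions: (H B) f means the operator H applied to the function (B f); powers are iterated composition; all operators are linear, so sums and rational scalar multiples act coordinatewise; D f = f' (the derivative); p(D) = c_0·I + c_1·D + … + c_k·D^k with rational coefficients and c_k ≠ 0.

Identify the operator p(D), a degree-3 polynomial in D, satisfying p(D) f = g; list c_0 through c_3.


c_0 = 0, c_1 = 1, c_2 = -1, c_3 = 4

D^0 f = (7/3)x^5 + (1/2)x^4 + 5x + 4
D^1 f = (35/3)x^4 + 2x^3 + 5
D^2 f = (140/3)x^3 + 6x^2
D^3 f = 140x^2 + 12x
matching coefficients of g against c_0 f + c_1 Df + … from the top degree down determines the c_i
solution: c_0 = 0, c_1 = 1, c_2 = -1, c_3 = 4


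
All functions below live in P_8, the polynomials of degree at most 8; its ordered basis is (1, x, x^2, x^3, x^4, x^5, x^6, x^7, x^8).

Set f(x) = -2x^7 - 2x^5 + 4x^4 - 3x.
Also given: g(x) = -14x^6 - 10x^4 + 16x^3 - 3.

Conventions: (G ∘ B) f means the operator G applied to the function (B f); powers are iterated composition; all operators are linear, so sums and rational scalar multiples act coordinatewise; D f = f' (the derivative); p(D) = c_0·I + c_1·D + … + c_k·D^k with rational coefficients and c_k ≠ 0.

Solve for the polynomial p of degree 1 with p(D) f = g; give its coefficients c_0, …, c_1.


D^0 f = -2x^7 - 2x^5 + 4x^4 - 3x
D^1 f = -14x^6 - 10x^4 + 16x^3 - 3
matching coefficients of g against c_0 f + c_1 Df + … from the top degree down determines the c_i
solution: c_0 = 0, c_1 = 1

p(D) = D, i.e. c_0 = 0, c_1 = 1


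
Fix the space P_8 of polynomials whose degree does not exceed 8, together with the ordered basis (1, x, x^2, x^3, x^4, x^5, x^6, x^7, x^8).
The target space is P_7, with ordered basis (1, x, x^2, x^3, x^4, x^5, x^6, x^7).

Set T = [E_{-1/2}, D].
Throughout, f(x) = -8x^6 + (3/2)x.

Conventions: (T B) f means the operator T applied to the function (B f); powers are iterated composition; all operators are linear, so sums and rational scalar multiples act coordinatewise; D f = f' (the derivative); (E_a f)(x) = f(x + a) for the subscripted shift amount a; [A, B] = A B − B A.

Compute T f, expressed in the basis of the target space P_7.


the result is g(x) = 0

D f = -48x^5 + 3/2
E_{-1/2} D f = -48x^5 + 120x^4 - 120x^3 + 60x^2 - 15x + 3
E_{-1/2} f = -8x^6 + 24x^5 - 30x^4 + 20x^3 - (15/2)x^2 + 3x - 7/8
D E_{-1/2} f = -48x^5 + 120x^4 - 120x^3 + 60x^2 - 15x + 3
[E_{-1/2}, D] f = 0


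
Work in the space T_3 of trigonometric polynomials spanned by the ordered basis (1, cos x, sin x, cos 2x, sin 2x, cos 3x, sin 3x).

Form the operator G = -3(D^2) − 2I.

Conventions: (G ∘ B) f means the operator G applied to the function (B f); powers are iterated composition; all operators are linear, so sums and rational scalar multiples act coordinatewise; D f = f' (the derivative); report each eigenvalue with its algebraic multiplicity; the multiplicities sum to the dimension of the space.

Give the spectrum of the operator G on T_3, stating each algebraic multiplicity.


image of 1: -2
image of cos x: cos x
image of sin x: sin x
image of cos 2x: 10cos 2x
image of sin 2x: 10sin 2x
image of cos 3x: 25cos 3x
image of sin 3x: 25sin 3x
the matrix is diagonal; its diagonal is (-2, 1, 1, 10, 10, 25, 25)
for a triangular matrix the eigenvalues are the diagonal entries, with algebraic multiplicity their repetition count

λ = -2 (multiplicity 1), λ = 1 (multiplicity 2), λ = 10 (multiplicity 2), λ = 25 (multiplicity 2)


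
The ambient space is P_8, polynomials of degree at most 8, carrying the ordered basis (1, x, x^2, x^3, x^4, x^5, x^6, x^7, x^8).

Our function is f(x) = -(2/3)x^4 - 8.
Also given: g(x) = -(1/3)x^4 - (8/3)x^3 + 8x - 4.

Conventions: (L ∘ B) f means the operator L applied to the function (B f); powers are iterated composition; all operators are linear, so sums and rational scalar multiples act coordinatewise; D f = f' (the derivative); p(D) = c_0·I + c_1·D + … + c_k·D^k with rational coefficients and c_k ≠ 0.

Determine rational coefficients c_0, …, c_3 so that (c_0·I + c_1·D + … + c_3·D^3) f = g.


D^0 f = -(2/3)x^4 - 8
D^1 f = -(8/3)x^3
D^2 f = -8x^2
D^3 f = -16x
matching coefficients of g against c_0 f + c_1 Df + … from the top degree down determines the c_i
solution: c_0 = 1/2, c_1 = 1, c_2 = 0, c_3 = -1/2

p(D) = (1/2)·I + D − (1/2)·D^3, i.e. c_0 = 1/2, c_1 = 1, c_2 = 0, c_3 = -1/2


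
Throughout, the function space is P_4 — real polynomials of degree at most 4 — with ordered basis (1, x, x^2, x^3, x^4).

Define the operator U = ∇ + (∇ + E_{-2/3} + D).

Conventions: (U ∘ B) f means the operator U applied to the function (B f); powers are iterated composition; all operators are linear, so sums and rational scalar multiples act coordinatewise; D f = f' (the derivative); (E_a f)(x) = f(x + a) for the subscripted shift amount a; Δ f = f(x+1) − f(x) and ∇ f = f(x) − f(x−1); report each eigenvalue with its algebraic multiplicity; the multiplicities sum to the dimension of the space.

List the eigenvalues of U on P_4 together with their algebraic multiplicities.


image of 1: 1
image of x: x + 7/3
image of x^2: x^2 + (14/3)x - 14/9
image of x^3: x^3 + 7x^2 - (14/3)x + 46/27
image of x^4: x^4 + (28/3)x^3 - (28/3)x^2 + (184/27)x - 146/81
the matrix is upper triangular; its diagonal is (1, 1, 1, 1, 1)
for a triangular matrix the eigenvalues are the diagonal entries, with algebraic multiplicity their repetition count

λ = 1 (multiplicity 5)


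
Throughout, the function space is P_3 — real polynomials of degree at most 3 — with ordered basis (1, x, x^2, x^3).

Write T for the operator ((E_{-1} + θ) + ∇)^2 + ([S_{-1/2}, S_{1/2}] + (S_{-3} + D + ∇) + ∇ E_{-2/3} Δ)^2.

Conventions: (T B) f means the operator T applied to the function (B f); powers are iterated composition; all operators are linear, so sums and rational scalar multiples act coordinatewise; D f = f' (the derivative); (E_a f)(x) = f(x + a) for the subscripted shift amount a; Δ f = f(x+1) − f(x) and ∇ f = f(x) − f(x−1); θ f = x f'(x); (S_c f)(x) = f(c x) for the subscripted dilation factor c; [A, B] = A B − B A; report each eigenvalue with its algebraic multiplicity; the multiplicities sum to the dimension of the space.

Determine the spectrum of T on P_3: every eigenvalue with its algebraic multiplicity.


λ = 2 (multiplicity 1), λ = 13 (multiplicity 1), λ = 90 (multiplicity 1), λ = 745 (multiplicity 1)

image of 1: 2
image of x: 13x - 4
image of x^2: 90x^2 + 24x + 18
image of x^3: 745x^3 - 108x^2 - 66x + 90
the matrix is upper triangular; its diagonal is (2, 13, 90, 745)
for a triangular matrix the eigenvalues are the diagonal entries, with algebraic multiplicity their repetition count


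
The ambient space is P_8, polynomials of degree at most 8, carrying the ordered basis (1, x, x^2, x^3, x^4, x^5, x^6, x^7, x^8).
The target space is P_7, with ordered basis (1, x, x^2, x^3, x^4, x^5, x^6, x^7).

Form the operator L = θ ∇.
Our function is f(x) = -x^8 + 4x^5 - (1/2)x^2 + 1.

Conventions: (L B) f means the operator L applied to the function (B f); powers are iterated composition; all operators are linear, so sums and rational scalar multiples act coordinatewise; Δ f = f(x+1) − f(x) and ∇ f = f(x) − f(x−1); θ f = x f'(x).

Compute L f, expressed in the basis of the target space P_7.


the image equals g(x) = -56x^7 + 168x^6 - 280x^5 + 360x^4 - 288x^3 + 136x^2 - 29x

∇ f = -8x^7 + 28x^6 - 56x^5 + 90x^4 - 96x^3 + 68x^2 - 29x + 11/2
θ ∇ f = -56x^7 + 168x^6 - 280x^5 + 360x^4 - 288x^3 + 136x^2 - 29x


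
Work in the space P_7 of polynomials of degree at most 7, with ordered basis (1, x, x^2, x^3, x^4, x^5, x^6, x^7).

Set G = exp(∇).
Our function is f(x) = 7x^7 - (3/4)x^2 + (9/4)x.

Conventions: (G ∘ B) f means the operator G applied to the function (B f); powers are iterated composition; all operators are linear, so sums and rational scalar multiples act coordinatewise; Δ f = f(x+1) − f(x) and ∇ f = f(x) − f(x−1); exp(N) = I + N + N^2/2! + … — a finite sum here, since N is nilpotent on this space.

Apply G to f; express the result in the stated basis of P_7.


order-1 term: 49x^6 - 147x^5 + 245x^4 - 245x^3 + 147x^2 - (101/2)x + 10
order-2 term: 147x^5 - 735x^4 + 1715x^3 - 2205x^2 + 1519x - 1767/4
order-3 term: 245x^4 - 1470x^3 + 3675x^2 - 4410x + 2107
order-4 term: 245x^3 - 1470x^2 + 3185x - 2450
order-5 term: 147x^2 - 735x + 980
order-6 term: 49x - 147
order-7 term: 7
the series for exp(∇) f terminates at order 7
exp(∇) f = 7x^7 + 49x^6 - 245x^4 + 245x^3 + (1173/4)x^2 - (1761/4)x + 261/4

the result is g(x) = 7x^7 + 49x^6 - 245x^4 + 245x^3 + (1173/4)x^2 - (1761/4)x + 261/4


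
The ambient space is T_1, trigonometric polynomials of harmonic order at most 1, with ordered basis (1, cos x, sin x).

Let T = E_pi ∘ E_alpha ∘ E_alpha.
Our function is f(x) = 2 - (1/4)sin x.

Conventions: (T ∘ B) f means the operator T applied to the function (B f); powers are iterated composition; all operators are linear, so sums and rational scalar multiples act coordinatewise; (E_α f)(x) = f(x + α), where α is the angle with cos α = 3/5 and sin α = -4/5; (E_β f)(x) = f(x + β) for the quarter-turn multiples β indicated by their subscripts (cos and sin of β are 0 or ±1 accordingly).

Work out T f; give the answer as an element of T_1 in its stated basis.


E_alpha f = 2 + (1/5)cos x - (3/20)sin x
E_alpha E_alpha f = 2 + (6/25)cos x + (7/100)sin x
E_pi E_alpha E_alpha f = 2 - (6/25)cos x - (7/100)sin x

g(x) = 2 - (6/25)cos x - (7/100)sin x


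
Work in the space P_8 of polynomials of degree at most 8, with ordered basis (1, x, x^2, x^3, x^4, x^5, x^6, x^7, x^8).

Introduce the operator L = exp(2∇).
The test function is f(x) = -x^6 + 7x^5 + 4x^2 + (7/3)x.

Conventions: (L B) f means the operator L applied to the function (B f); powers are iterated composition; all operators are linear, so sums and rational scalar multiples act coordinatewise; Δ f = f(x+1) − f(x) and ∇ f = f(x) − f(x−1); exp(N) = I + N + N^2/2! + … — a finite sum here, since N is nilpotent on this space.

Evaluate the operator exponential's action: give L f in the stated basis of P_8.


g(x) = -x^6 - 5x^5 + 40x^4 + 180x^3 - 46x^2 - (827/3)x + 254/3

order-1 term: -12x^5 + 100x^4 - 180x^3 + 170x^2 - 66x + 38/3
order-2 term: -60x^4 + 520x^3 - 1260x^2 + 1340x - 528
order-3 term: -160x^3 + 1280x^2 - 2880x + 2120
order-4 term: -240x^2 + 1520x - 2160
order-5 term: -192x + 704
order-6 term: -64
the series for exp(2∇) f terminates at order 6
exp(2∇) f = -x^6 - 5x^5 + 40x^4 + 180x^3 - 46x^2 - (827/3)x + 254/3


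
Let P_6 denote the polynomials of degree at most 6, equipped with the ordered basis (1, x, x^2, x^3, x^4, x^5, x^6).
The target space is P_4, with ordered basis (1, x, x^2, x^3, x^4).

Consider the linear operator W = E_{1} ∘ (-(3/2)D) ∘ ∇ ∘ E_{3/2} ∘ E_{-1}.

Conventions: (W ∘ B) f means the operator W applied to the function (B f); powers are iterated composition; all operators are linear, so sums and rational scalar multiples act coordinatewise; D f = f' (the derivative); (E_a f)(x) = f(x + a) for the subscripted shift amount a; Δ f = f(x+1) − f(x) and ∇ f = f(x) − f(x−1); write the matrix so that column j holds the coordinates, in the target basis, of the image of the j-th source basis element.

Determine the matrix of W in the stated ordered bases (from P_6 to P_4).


the matrix is [[0, 0, -3, -9, -39/2, -75/2, -1089/16]; [0, 0, 0, -9, -36, -195/2, -225]; [0, 0, 0, 0, -18, -90, -585/2]; [0, 0, 0, 0, 0, -30, -180]; [0, 0, 0, 0, 0, 0, -45]] (rows listed top to bottom)

image of 1: 0
image of x: 0
image of x^2: -3
image of x^3: -9x - 9
image of x^4: -18x^2 - 36x - 39/2
image of x^5: -30x^3 - 90x^2 - (195/2)x - 75/2
image of x^6: -45x^4 - 180x^3 - (585/2)x^2 - 225x - 1089/16
each image's coordinates form column j of the matrix


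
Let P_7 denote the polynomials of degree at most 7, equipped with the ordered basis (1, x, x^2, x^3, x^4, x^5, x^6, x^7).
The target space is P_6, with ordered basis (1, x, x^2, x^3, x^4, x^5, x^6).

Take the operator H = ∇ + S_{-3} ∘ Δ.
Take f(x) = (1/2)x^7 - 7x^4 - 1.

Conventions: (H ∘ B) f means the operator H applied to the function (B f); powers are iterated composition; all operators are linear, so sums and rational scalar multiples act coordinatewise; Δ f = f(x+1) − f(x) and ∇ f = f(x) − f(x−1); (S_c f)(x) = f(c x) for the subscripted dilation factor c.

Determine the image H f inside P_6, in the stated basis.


the result is g(x) = 2555x^6 - 2562x^5 + 1435x^4 + 238x^3 - 231x^2 + 42x + 1

∇ f = (7/2)x^6 - (21/2)x^5 + (35/2)x^4 - (91/2)x^3 + (105/2)x^2 - (63/2)x + 15/2
Δ f = (7/2)x^6 + (21/2)x^5 + (35/2)x^4 - (21/2)x^3 - (63/2)x^2 - (49/2)x - 13/2
S_{-3} Δ f = (5103/2)x^6 - (5103/2)x^5 + (2835/2)x^4 + (567/2)x^3 - (567/2)x^2 + (147/2)x - 13/2
(∇ + S_{-3} ∘ Δ) f = 2555x^6 - 2562x^5 + 1435x^4 + 238x^3 - 231x^2 + 42x + 1


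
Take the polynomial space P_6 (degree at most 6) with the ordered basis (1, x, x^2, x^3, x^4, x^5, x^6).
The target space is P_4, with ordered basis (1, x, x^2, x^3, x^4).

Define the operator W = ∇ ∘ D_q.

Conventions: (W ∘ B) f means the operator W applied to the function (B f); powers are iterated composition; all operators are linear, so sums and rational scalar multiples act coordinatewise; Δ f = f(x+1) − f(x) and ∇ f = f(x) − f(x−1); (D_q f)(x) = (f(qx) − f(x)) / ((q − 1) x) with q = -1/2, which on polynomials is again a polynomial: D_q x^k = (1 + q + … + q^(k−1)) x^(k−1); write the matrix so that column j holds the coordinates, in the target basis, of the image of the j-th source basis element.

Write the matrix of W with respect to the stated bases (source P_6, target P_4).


image of 1: 0
image of x: 0
image of x^2: 1/2
image of x^3: (3/2)x - 3/4
image of x^4: (15/8)x^2 - (15/8)x + 5/8
image of x^5: (11/4)x^3 - (33/8)x^2 + (11/4)x - 11/16
image of x^6: (105/32)x^4 - (105/16)x^3 + (105/16)x^2 - (105/32)x + 21/32
each image's coordinates form column j of the matrix

the matrix is [[0, 0, 1/2, -3/4, 5/8, -11/16, 21/32]; [0, 0, 0, 3/2, -15/8, 11/4, -105/32]; [0, 0, 0, 0, 15/8, -33/8, 105/16]; [0, 0, 0, 0, 0, 11/4, -105/16]; [0, 0, 0, 0, 0, 0, 105/32]] (rows listed top to bottom)


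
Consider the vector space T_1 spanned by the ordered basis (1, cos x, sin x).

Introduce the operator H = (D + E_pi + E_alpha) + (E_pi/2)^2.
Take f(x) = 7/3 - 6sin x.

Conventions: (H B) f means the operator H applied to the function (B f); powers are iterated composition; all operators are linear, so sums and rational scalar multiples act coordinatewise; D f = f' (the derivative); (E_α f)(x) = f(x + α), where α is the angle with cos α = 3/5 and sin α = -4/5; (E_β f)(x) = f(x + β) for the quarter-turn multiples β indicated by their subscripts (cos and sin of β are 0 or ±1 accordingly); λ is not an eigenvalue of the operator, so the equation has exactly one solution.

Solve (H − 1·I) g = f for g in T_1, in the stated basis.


the result is g(x) = 7/6 + (6/29)cos x + (72/29)sin x

write g with unknown coordinates in the stated basis and equate coefficients in (H − 1·I) g = f
solving from the highest basis element down gives g = 7/6 + (6/29)cos x + (72/29)sin x
check: H g = 7/2 + (6/29)cos x - (102/29)sin x
so H g − 1·g = 7/3 - 6sin x = f ✓


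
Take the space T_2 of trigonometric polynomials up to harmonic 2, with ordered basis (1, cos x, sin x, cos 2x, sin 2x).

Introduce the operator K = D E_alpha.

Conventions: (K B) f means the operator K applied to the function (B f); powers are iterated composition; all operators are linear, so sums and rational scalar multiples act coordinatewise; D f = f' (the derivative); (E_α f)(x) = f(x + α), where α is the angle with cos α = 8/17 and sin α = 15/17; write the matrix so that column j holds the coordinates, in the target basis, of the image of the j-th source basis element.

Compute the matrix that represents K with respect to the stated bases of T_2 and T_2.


the matrix is [[0, 0, 0, 0, 0]; [0, -15/17, 8/17, 0, 0]; [0, -8/17, -15/17, 0, 0]; [0, 0, 0, -480/289, -322/289]; [0, 0, 0, 322/289, -480/289]] (rows listed top to bottom)

image of 1: 0
image of cos x: -(15/17)cos x - (8/17)sin x
image of sin x: (8/17)cos x - (15/17)sin x
image of cos 2x: -(480/289)cos 2x + (322/289)sin 2x
image of sin 2x: -(322/289)cos 2x - (480/289)sin 2x
each image's coordinates form column j of the matrix


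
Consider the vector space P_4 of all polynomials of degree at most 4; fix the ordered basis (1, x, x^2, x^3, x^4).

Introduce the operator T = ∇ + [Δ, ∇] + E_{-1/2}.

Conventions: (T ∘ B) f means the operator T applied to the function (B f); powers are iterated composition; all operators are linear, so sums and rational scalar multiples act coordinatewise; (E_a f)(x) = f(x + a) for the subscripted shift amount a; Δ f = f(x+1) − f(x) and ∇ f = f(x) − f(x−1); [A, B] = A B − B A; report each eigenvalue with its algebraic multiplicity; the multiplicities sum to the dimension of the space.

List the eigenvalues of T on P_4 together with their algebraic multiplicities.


image of 1: 1
image of x: x + 1/2
image of x^2: x^2 + x - 3/4
image of x^3: x^3 + (3/2)x^2 - (9/4)x + 7/8
image of x^4: x^4 + 2x^3 - (9/2)x^2 + (7/2)x - 15/16
the matrix is upper triangular; its diagonal is (1, 1, 1, 1, 1)
for a triangular matrix the eigenvalues are the diagonal entries, with algebraic multiplicity their repetition count

λ = 1 (multiplicity 5)


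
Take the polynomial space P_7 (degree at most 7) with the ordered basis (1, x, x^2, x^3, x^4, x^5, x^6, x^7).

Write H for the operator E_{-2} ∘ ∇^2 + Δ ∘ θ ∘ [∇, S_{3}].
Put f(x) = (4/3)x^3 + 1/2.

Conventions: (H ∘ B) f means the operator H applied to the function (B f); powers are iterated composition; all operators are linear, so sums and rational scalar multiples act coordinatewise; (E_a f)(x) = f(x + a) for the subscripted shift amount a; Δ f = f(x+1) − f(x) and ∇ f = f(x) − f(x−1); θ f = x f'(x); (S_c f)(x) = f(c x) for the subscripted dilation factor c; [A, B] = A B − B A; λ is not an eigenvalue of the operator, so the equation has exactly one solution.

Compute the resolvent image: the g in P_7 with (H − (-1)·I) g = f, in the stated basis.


g(x) = (4/3)x^3 - 296x - 47/2

write g with unknown coordinates in the stated basis and equate coefficients in (H − (-1)·I) g = f
solving from the highest basis element down gives g = (4/3)x^3 - 296x - 47/2
check: H g = 296x + 24
so H g − (-1)·g = (4/3)x^3 + 1/2 = f ✓


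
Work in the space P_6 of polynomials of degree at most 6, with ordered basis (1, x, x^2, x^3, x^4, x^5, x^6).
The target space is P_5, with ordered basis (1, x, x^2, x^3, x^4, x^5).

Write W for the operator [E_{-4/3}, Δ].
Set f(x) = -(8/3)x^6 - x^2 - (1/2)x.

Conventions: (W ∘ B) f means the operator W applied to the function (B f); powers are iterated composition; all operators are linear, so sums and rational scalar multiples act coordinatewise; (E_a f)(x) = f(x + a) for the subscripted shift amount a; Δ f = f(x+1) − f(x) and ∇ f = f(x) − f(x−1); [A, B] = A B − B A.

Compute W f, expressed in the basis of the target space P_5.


Δ f = -16x^5 - 40x^4 - (160/3)x^3 - 40x^2 - 18x - 25/6
E_{-4/3} Δ f = -16x^5 + (200/3)x^4 - (1120/9)x^3 + (3400/27)x^2 - (5618/81)x + 7847/486
E_{-4/3} f = -(8/3)x^6 + (64/3)x^5 - (640/9)x^4 + (10240/81)x^3 - (10321/81)x^2 + (33821/486)x - 35198/2187
Δ E_{-4/3} f = -16x^5 + (200/3)x^4 - (1120/9)x^3 + (3400/27)x^2 - (5618/81)x + 7847/486
[E_{-4/3}, Δ] f = 0

the image equals g(x) = 0


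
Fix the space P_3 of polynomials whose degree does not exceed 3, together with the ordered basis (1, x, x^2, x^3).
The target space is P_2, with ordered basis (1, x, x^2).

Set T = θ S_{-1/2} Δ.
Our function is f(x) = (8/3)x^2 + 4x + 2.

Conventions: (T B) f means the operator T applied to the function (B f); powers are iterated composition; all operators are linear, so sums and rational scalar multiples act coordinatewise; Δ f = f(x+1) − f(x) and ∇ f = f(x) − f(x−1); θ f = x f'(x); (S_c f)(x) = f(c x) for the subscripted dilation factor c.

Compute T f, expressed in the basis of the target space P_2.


g(x) = -(8/3)x

Δ f = (16/3)x + 20/3
S_{-1/2} Δ f = -(8/3)x + 20/3
θ S_{-1/2} Δ f = -(8/3)x


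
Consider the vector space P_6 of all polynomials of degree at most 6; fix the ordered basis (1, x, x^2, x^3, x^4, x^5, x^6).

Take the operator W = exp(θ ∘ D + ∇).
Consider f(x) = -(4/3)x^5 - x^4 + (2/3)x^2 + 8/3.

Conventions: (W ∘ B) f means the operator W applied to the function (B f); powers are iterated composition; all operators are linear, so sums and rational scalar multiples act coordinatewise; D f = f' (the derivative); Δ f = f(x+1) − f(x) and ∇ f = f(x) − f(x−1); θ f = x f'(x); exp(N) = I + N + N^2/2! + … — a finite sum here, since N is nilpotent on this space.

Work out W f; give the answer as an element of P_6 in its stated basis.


the result is g(x) = -(4/3)x^5 - (103/3)x^4 - (808/3)x^3 - (2156/3)x^2 - 488x + 46/3

order-1 term: -(100/3)x^4 - (8/3)x^3 - (22/3)x^2 + (16/3)x - 1
order-2 term: -(800/3)x^3 + 88x^2 - (232/3)x + 65/3
order-3 term: -800x^2 + 384x - 144
order-4 term: -800x + 296
order-5 term: -160
the series for exp(θ ∘ D + ∇) f terminates at order 5
exp(θ ∘ D + ∇) f = -(4/3)x^5 - (103/3)x^4 - (808/3)x^3 - (2156/3)x^2 - 488x + 46/3


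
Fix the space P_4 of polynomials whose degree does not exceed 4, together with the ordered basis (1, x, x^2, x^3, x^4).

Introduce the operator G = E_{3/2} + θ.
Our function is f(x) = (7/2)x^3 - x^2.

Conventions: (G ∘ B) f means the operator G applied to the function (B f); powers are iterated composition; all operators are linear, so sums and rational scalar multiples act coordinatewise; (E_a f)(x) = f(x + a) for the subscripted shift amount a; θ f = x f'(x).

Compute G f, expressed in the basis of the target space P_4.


the image equals g(x) = 14x^3 + (51/4)x^2 + (165/8)x + 153/16

E_{3/2} f = (7/2)x^3 + (59/4)x^2 + (165/8)x + 153/16
θ f = (21/2)x^3 - 2x^2
(E_{3/2} + θ) f = 14x^3 + (51/4)x^2 + (165/8)x + 153/16


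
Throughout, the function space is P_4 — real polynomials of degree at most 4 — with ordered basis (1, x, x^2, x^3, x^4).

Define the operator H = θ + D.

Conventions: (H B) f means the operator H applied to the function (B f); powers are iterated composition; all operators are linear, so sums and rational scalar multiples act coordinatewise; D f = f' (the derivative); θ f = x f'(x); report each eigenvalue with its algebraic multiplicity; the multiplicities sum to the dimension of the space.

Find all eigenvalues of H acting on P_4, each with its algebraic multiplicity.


λ = 0 (multiplicity 1), λ = 1 (multiplicity 1), λ = 2 (multiplicity 1), λ = 3 (multiplicity 1), λ = 4 (multiplicity 1)

image of 1: 0
image of x: x + 1
image of x^2: 2x^2 + 2x
image of x^3: 3x^3 + 3x^2
image of x^4: 4x^4 + 4x^3
the matrix is upper triangular; its diagonal is (0, 1, 2, 3, 4)
for a triangular matrix the eigenvalues are the diagonal entries, with algebraic multiplicity their repetition count


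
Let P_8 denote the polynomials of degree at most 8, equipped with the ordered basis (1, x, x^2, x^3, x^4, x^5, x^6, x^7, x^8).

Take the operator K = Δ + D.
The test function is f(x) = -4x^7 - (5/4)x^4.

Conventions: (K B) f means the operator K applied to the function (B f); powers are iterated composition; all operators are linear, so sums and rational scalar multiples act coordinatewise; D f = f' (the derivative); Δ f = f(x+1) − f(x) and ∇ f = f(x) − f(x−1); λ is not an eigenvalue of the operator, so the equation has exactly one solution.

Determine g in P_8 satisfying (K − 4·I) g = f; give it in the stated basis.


write g with unknown coordinates in the stated basis and equate coefficients in (K − 4·I) g = f
solving from the highest basis element down gives g = x^7 + (7/2)x^6 + (63/4)x^5 + (985/16)x^4 + (755/4)x^3 + (13863/32)x^2 + (21217/32)x + 64955/128
check: K g = 14x^6 + 63x^5 + 245x^4 + 755x^3 + (13863/8)x^2 + (21217/8)x + 64955/32
so K g − 4·g = -4x^7 - (5/4)x^4 = f ✓

the result is g(x) = x^7 + (7/2)x^6 + (63/4)x^5 + (985/16)x^4 + (755/4)x^3 + (13863/32)x^2 + (21217/32)x + 64955/128


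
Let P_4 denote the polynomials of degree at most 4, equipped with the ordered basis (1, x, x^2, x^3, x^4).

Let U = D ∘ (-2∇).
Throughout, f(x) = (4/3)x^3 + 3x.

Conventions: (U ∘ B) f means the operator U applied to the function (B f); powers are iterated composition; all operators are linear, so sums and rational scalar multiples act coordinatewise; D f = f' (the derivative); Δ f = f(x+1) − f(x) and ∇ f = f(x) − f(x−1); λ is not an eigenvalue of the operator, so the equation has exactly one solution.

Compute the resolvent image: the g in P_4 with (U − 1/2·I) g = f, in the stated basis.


the image equals g(x) = -(8/3)x^3 + 58x - 32

write g with unknown coordinates in the stated basis and equate coefficients in (U − 1/2·I) g = f
solving from the highest basis element down gives g = -(8/3)x^3 + 58x - 32
check: U g = 32x - 16
so U g − 1/2·g = (4/3)x^3 + 3x = f ✓


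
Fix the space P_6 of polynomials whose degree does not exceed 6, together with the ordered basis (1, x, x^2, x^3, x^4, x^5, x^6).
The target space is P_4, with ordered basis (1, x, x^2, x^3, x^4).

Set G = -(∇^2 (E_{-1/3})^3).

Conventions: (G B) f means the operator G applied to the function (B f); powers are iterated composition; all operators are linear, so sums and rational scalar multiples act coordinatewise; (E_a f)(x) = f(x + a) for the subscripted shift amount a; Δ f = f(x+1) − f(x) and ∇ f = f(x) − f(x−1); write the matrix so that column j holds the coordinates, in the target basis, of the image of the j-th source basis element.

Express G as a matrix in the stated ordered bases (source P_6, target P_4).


the matrix is [[0, 0, -2, 12, -50, 180, -602]; [0, 0, 0, -6, 48, -250, 1080]; [0, 0, 0, 0, -12, 120, -750]; [0, 0, 0, 0, 0, -20, 240]; [0, 0, 0, 0, 0, 0, -30]] (rows listed top to bottom)

image of 1: 0
image of x: 0
image of x^2: -2
image of x^3: -6x + 12
image of x^4: -12x^2 + 48x - 50
image of x^5: -20x^3 + 120x^2 - 250x + 180
image of x^6: -30x^4 + 240x^3 - 750x^2 + 1080x - 602
each image's coordinates form column j of the matrix


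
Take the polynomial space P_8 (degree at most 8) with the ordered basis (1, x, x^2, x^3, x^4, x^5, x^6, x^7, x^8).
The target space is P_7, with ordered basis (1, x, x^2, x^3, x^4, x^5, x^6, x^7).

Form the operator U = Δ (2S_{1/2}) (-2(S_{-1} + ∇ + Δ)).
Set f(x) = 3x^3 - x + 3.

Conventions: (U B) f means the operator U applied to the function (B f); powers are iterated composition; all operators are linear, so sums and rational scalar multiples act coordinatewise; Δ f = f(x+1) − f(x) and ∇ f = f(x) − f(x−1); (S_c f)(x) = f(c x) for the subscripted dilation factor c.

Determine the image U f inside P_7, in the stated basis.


g(x) = (9/2)x^2 - (63/2)x - 37/2

S_{-1} f = -3x^3 + x + 3
∇ f = 9x^2 - 9x + 2
Δ f = 9x^2 + 9x + 2
(S_{-1} + ∇ + Δ) f = -3x^3 + 18x^2 + x + 7
(-2(S_{-1} + ∇ + Δ)) f = 6x^3 - 36x^2 - 2x - 14
S_{1/2} (-2(S_{-1} + ∇ + Δ)) f = (3/4)x^3 - 9x^2 - x - 14
(2S_{1/2}) (-2(S_{-1} + ∇ + Δ)) f = (3/2)x^3 - 18x^2 - 2x - 28
Δ (2S_{1/2}) (-2(S_{-1} + ∇ + Δ)) f = (9/2)x^2 - (63/2)x - 37/2


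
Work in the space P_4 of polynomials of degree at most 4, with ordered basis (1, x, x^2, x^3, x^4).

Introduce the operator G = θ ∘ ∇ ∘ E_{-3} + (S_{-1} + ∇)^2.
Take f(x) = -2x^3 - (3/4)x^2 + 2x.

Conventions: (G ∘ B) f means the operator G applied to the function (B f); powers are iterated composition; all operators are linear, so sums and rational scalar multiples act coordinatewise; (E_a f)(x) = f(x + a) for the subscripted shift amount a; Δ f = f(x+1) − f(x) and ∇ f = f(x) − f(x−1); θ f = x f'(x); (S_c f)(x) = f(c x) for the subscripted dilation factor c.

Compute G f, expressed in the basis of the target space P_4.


E_{-3} f = -2x^3 + (69/4)x^2 - (95/2)x + 165/4
∇ E_{-3} f = -6x^2 + (81/2)x - 267/4
θ ∇ E_{-3} f = -12x^2 + (81/2)x
S_{-1} f = 2x^3 - (3/4)x^2 - 2x
∇ f = -6x^2 + (9/2)x + 3/4
(S_{-1} + ∇) f = 2x^3 - (27/4)x^2 + (5/2)x + 3/4
S_{-1} (S_{-1} + ∇) f = -2x^3 - (27/4)x^2 - (5/2)x + 3/4
∇ (S_{-1} + ∇) f = 6x^2 - (39/2)x + 45/4
(S_{-1} + ∇) (S_{-1} + ∇) f = -2x^3 - (3/4)x^2 - 22x + 12
(θ ∘ ∇ ∘ E_{-3} + (S_{-1} + ∇)^2) f = -2x^3 - (51/4)x^2 + (37/2)x + 12

the image equals g(x) = -2x^3 - (51/4)x^2 + (37/2)x + 12


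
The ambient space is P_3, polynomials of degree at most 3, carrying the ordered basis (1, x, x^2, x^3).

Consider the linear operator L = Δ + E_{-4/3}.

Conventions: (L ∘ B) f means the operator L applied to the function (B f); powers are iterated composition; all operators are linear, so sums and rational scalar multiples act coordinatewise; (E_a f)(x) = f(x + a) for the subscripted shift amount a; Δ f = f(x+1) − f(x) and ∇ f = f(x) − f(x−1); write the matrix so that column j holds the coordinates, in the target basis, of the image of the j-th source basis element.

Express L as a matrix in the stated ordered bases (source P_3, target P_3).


the matrix is [[1, -1/3, 25/9, -37/27]; [0, 1, -2/3, 25/3]; [0, 0, 1, -1]; [0, 0, 0, 1]] (rows listed top to bottom)

image of 1: 1
image of x: x - 1/3
image of x^2: x^2 - (2/3)x + 25/9
image of x^3: x^3 - x^2 + (25/3)x - 37/27
each image's coordinates form column j of the matrix


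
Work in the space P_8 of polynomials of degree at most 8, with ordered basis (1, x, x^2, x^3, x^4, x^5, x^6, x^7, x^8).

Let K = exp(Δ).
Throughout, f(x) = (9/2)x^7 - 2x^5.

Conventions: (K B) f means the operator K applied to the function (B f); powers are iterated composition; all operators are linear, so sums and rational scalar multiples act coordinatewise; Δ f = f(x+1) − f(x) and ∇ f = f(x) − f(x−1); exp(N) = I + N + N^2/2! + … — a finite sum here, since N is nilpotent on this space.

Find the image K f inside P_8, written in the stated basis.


g(x) = (9/2)x^7 + (63/2)x^6 + 187x^5 + (1555/2)x^4 + (4645/2)x^3 + 4814x^2 + (12489/2)x + 7685/2

order-1 term: (63/2)x^6 + (189/2)x^5 + (295/2)x^4 + (275/2)x^3 + (149/2)x^2 + (43/2)x + 5/2
order-2 term: (189/2)x^5 + (945/2)x^4 + (2165/2)x^3 + (2715/2)x^2 + (1813/2)x + 507/2
order-3 term: (315/2)x^4 + 945x^3 + (4685/2)x^2 + 2775x + 2609/2
order-4 term: (315/2)x^3 + 945x^2 + (4075/2)x + 1555
order-5 term: (189/2)x^2 + (945/2)x + 628
order-6 term: (63/2)x + 189/2
order-7 term: 9/2
the series for exp(Δ) f terminates at order 7
exp(Δ) f = (9/2)x^7 + (63/2)x^6 + 187x^5 + (1555/2)x^4 + (4645/2)x^3 + 4814x^2 + (12489/2)x + 7685/2


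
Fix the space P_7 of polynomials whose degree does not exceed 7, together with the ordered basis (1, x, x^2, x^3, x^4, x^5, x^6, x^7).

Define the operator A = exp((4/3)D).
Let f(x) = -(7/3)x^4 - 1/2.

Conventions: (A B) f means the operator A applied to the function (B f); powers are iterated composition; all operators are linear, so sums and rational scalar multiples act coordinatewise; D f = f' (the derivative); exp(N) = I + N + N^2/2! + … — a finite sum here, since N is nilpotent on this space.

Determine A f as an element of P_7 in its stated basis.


the result is g(x) = -(7/3)x^4 - (112/9)x^3 - (224/9)x^2 - (1792/81)x - 3827/486

order-1 term: -(112/9)x^3
order-2 term: -(224/9)x^2
order-3 term: -(1792/81)x
order-4 term: -1792/243
the series for exp((4/3)D) f terminates at order 4
exp((4/3)D) f = -(7/3)x^4 - (112/9)x^3 - (224/9)x^2 - (1792/81)x - 3827/486


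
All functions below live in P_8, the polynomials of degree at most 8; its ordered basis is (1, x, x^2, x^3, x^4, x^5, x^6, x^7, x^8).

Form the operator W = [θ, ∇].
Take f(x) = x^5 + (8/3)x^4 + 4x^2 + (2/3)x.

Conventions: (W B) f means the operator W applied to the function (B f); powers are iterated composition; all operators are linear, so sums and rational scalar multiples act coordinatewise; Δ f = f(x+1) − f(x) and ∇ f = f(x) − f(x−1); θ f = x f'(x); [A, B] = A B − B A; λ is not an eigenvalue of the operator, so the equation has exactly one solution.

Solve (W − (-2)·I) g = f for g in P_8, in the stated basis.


g(x) = (1/2)x^5 + (31/12)x^4 + (1/6)x^3 - (23/4)x^2 + (55/12)x + 35/8

write g with unknown coordinates in the stated basis and equate coefficients in (W − (-2)·I) g = f
solving from the highest basis element down gives g = (1/2)x^5 + (31/12)x^4 + (1/6)x^3 - (23/4)x^2 + (55/12)x + 35/8
check: W g = -(5/2)x^4 - (1/3)x^3 + (31/2)x^2 - (17/2)x - 35/4
so W g − (-2)·g = x^5 + (8/3)x^4 + 4x^2 + (2/3)x = f ✓


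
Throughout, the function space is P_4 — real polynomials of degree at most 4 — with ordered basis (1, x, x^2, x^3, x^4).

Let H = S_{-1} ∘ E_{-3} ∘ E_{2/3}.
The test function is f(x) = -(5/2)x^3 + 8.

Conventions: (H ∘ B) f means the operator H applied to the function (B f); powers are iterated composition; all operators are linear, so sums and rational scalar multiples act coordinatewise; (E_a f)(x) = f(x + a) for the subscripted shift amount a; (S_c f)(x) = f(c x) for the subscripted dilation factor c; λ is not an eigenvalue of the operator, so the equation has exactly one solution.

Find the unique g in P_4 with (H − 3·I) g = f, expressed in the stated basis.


the result is g(x) = (5/8)x^3 - (35/16)x^2 - (245/48)x - 3443/432

write g with unknown coordinates in the stated basis and equate coefficients in (H − 3·I) g = f
solving from the highest basis element down gives g = (5/8)x^3 - (35/16)x^2 - (245/48)x - 3443/432
check: H g = -(5/8)x^3 - (105/16)x^2 - (245/16)x - 2291/144
so H g − 3·g = -(5/2)x^3 + 8 = f ✓


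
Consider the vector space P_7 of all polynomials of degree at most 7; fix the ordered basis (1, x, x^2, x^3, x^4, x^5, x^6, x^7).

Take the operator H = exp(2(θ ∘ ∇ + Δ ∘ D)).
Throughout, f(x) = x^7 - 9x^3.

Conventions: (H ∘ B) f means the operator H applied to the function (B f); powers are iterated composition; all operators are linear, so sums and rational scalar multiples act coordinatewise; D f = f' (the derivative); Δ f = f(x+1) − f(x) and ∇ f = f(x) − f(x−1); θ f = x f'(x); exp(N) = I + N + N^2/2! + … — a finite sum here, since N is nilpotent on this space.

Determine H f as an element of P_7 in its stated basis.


the image equals g(x) = x^7 + 84x^6 + 2394x^5 + 29050x^4 + 161761x^3 + 462186x^2 + 774364x + 589088

order-1 term: 84x^6 - 126x^5 + 490x^4 + 70x^3 + 186x^2 + 16x - 40
order-2 term: 2520x^5 - 5040x^4 + 17220x^3 - 3360x^2 + 9556x + 2416
order-3 term: 33600x^4 - 57120x^3 + 152880x^2 + 1400x + 24920
order-4 term: 201600x^3 - 171360x^2 + 336000x + 134400
order-5 term: 483840x^2 + 104832x + 104832
order-6 term: 322560x + 322560
the series for exp(2(θ ∘ ∇ + Δ ∘ D)) f terminates at order 6
exp(2(θ ∘ ∇ + Δ ∘ D)) f = x^7 + 84x^6 + 2394x^5 + 29050x^4 + 161761x^3 + 462186x^2 + 774364x + 589088


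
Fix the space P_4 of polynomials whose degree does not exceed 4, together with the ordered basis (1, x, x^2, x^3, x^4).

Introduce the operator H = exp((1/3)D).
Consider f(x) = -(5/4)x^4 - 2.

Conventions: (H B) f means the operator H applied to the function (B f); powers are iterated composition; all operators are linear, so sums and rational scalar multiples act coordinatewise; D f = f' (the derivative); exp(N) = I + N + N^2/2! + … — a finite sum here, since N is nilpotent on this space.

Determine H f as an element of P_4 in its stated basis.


order-1 term: -(5/3)x^3
order-2 term: -(5/6)x^2
order-3 term: -(5/27)x
order-4 term: -5/324
the series for exp((1/3)D) f terminates at order 4
exp((1/3)D) f = -(5/4)x^4 - (5/3)x^3 - (5/6)x^2 - (5/27)x - 653/324

g(x) = -(5/4)x^4 - (5/3)x^3 - (5/6)x^2 - (5/27)x - 653/324


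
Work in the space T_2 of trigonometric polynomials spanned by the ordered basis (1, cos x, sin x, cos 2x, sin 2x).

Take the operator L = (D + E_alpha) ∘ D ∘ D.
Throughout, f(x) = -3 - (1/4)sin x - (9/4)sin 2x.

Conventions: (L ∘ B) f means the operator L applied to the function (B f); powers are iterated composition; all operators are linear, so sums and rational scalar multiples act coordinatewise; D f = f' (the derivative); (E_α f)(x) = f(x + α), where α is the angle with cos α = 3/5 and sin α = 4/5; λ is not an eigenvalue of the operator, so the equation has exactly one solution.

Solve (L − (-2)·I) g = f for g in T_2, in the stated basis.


write g with unknown coordinates in the stated basis and equate coefficients in (L − (-2)·I) g = f
solving from the highest basis element down gives g = -3/2 - (9/104)cos x - (7/104)sin x - (333/1874)cos 2x - (351/7496)sin 2x
check: L g = (9/52)cos x - (3/26)sin x + (333/937)cos 2x - (4041/1874)sin 2x
so L g − (-2)·g = -3 - (1/4)sin x - (9/4)sin 2x = f ✓

the image equals g(x) = -3/2 - (9/104)cos x - (7/104)sin x - (333/1874)cos 2x - (351/7496)sin 2x


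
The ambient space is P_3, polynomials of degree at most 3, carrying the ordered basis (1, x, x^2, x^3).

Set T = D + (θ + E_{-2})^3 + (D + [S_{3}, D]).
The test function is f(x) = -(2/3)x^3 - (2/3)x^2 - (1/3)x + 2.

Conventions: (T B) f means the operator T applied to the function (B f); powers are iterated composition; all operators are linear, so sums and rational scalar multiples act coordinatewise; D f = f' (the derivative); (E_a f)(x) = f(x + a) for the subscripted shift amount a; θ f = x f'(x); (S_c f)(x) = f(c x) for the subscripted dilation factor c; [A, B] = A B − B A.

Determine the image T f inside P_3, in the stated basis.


D f = -2x^2 - (4/3)x - 1/3
θ f = -2x^3 - (4/3)x^2 - (1/3)x
E_{-2} f = -(2/3)x^3 + (10/3)x^2 - (17/3)x + 16/3
(θ + E_{-2}) f = -(8/3)x^3 + 2x^2 - 6x + 16/3
θ (θ + E_{-2}) f = -8x^3 + 4x^2 - 6x
E_{-2} (θ + E_{-2}) f = -(8/3)x^3 + 18x^2 - 46x + 140/3
(θ + E_{-2}) (θ + E_{-2}) f = -(32/3)x^3 + 22x^2 - 52x + 140/3
θ (θ + E_{-2}) (θ + E_{-2}) f = -32x^3 + 44x^2 - 52x
E_{-2} (θ + E_{-2}) (θ + E_{-2}) f = -(32/3)x^3 + 86x^2 - 268x + 324
(θ + E_{-2}) (θ + E_{-2}) (θ + E_{-2}) f = -(128/3)x^3 + 130x^2 - 320x + 324
D f = -2x^2 - (4/3)x - 1/3
D f = -2x^2 - (4/3)x - 1/3
S_{3} D f = -18x^2 - 4x - 1/3
S_{3} f = -18x^3 - 6x^2 - x + 2
D S_{3} f = -54x^2 - 12x - 1
[S_{3}, D] f = 36x^2 + 8x + 2/3
(D + [S_{3}, D]) f = 34x^2 + (20/3)x + 1/3
(D + (θ + E_{-2})^3 + (D + [S_{3}, D])) f = -(128/3)x^3 + 162x^2 - (944/3)x + 324

g(x) = -(128/3)x^3 + 162x^2 - (944/3)x + 324
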